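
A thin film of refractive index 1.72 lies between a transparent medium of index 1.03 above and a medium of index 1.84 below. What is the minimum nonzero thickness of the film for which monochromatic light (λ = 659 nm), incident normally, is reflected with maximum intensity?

Ray reflecting at the top interface goes from n = 1.03 toward n = 1.72: a half-wave phase shift.
At the lower boundary (n = 1.72 to n = 1.84) the reflected ray undergoes a half-wave phase shift.
Zero or two π shifts → no net half-wave offset.
For maximum reflection here: 2 n t = m λ.
Minimum nonzero at m = 1: t = λ / (2 n) = 659 / (2 × 1.72) = 192 nm.

192 nm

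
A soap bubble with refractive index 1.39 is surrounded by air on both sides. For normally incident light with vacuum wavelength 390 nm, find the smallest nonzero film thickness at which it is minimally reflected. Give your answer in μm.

Ray reflecting at the top interface goes from n = 1.0 toward n = 1.39: a half-wave phase shift.
Bottom surface (1.39 → 1.0): reflection off a lower-index medium gives no phase shift.
The two reflections differ by half a wavelength.
So the condition for destructive reflection is 2 n t = m λ.
Minimum nonzero at m = 1: t = λ / (2 n) = 390 / (2 × 1.39) = 140 nm.

0.140 μm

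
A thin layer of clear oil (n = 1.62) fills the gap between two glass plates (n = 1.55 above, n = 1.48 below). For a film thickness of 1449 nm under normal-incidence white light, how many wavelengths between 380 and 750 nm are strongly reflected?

6

Ray reflecting at the top interface goes from n = 1.55 toward n = 1.62: a half-wave phase shift.
Ray reflecting at the bottom interface goes from n = 1.62 toward n = 1.48: no phase shift.
The two reflections differ by half a wavelength.
So the condition for constructive reflection is 2 n t = (m + ½) λ.
λ = 2 n t / (m + ½) = 4695 / (m + ½) nm.
m=5: 854 nm (IR); m=6: 722 nm (visible); m=7: 626 nm (visible); m=8: 552 nm (visible); m=9: 494 nm (visible); m=10: 447 nm (visible); m=11: 408 nm (visible); m=12: 376 nm (UV).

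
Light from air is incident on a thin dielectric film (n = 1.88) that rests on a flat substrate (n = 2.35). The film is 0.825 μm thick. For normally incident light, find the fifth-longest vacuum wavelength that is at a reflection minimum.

Top surface (1.0 → 1.88): reflection off a higher-index medium gives a half-wave phase shift.
Bottom surface (1.88 → 2.35): reflection off a higher-index medium gives a half-wave phase shift.
Zero or two π shifts → no net half-wave offset.
For minimum reflection here: 2 n t = (m + ½) λ.
λ = 2 n t / (m + ½). The fifth-longest wavelength is m = 4: λ = 2 × 1.88 × 825 / 4.50 = 689 nm.

689 nm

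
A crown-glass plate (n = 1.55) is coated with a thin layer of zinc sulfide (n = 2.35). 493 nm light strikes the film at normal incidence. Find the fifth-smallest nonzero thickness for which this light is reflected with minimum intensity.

524 nm

At the upper boundary (n = 1.0 to n = 2.35) the reflected ray undergoes a half-wave phase shift.
Bottom surface (2.35 → 1.55): reflection off a lower-index medium gives no phase shift.
The two reflections differ by half a wavelength.
For minimum reflection here: 2 n t = m λ.
The fifth-smallest nonzero thickness corresponds to m = 5: t = m λ / (2 n) = 5.00 × 493 / (2 × 2.35) = 524 nm.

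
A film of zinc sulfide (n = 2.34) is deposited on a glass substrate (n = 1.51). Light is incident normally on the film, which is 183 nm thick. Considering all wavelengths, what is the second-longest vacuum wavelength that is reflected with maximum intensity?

Top surface (1.0 → 2.34): reflection off a higher-index medium gives a half-wave phase shift.
Ray reflecting at the bottom interface goes from n = 2.34 toward n = 1.51: no phase shift.
Net: one phase inversion between the two reflected rays.
With one net inversion, constructive interference in reflection requires 2 n t = (m + ½) λ.
λ = 2 n t / (m + ½). The second-longest wavelength is m = 1: λ = 2 × 2.34 × 183 / 1.50 = 571 nm.

571 nm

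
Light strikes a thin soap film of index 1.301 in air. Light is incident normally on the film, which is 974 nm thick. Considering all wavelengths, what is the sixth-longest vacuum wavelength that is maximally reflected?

461 nm

At the upper boundary (n = 1.0 to n = 1.301) the reflected ray undergoes a half-wave phase shift.
At the lower boundary (n = 1.301 to n = 1.0) the reflected ray undergoes no phase shift.
Net: one phase inversion between the two reflected rays.
For bright reflection here: 2 n t = (m + ½) λ.
λ = 2 n t / (m + ½). The sixth-longest wavelength is m = 5: λ = 2 × 1.301 × 974 / 5.50 = 461 nm.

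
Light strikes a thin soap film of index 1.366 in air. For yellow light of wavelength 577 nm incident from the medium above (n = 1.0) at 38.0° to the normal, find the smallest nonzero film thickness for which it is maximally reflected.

118 nm

Top surface (1.0 → 1.366): reflection off a higher-index medium gives a half-wave phase shift.
Ray reflecting at the bottom interface goes from n = 1.366 toward n = 1.0: no phase shift.
Exactly one π shift → a net half-wave offset.
So the condition for constructive reflection is 2 n t cos θ_r = (m + ½) λ.
Snell's law: 1.0 sin 38.0° = 1.366 sin θ_r → sin θ_r = 0.451, cos θ_r = 0.893.
Minimum at m = 0: t = λ / (4 n cos θ_r) = 577 / (4 × 1.366 × 0.893) = 118 nm.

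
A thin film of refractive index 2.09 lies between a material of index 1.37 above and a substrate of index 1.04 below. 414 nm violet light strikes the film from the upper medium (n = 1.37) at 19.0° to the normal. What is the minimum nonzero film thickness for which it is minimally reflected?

101 nm

Ray reflecting at the top interface goes from n = 1.37 toward n = 2.09: a half-wave phase shift.
Ray reflecting at the bottom interface goes from n = 2.09 toward n = 1.04: no phase shift.
Net: one phase inversion between the two reflected rays.
For dark reflection here: 2 n t cos θ_r = m λ.
Snell's law: 1.37 sin 19.0° = 2.09 sin θ_r → sin θ_r = 0.213, cos θ_r = 0.977.
Minimum nonzero at m = 1: t = λ / (2 n cos θ_r) = 414 / (2 × 2.09 × 0.977) = 101 nm.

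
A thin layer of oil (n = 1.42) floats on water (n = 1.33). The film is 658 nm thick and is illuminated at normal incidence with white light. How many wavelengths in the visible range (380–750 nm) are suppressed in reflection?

2

Top surface (1.0 → 1.42): reflection off a higher-index medium gives a half-wave phase shift.
At the lower boundary (n = 1.42 to n = 1.33) the reflected ray undergoes no phase shift.
Net: one phase inversion between the two reflected rays.
For minimum reflection here: 2 n t = m λ.
λ = 2 n t / m = 1869 / m nm.
m=2: 934 nm (IR); m=3: 623 nm (visible); m=4: 467 nm (visible); m=5: 374 nm (UV).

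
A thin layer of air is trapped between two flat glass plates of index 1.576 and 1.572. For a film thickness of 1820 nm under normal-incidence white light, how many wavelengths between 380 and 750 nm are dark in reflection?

At the upper boundary (n = 1.576 to n = 1.0) the reflected ray undergoes no phase shift.
At the lower boundary (n = 1.0 to n = 1.572) the reflected ray undergoes a half-wave phase shift.
Exactly one π shift → a net half-wave offset.
So the condition for destructive reflection is 2 n t = m λ.
λ = 2 n t / m = 3640 / m nm.
m=4: 910 nm (IR); m=5: 728 nm (visible); m=6: 607 nm (visible); m=7: 520 nm (visible); m=8: 455 nm (visible); m=9: 404 nm (visible); m=10: 364 nm (UV).

5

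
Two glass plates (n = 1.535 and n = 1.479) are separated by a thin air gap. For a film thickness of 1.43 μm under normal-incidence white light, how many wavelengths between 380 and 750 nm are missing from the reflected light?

4

Ray reflecting at the top interface goes from n = 1.535 toward n = 1.0: no phase shift.
Bottom surface (1.0 → 1.479): reflection off a higher-index medium gives a half-wave phase shift.
Net: one phase inversion between the two reflected rays.
With one net inversion, destructive interference in reflection requires 2 n t = m λ.
λ = 2 n t / m = 2860 / m nm.
m=3: 953 nm (IR); m=4: 715 nm (visible); m=5: 572 nm (visible); m=6: 477 nm (visible); m=7: 409 nm (visible); m=8: 358 nm (UV).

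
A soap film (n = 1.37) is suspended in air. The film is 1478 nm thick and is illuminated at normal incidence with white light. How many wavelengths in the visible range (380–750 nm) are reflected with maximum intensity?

Ray reflecting at the top interface goes from n = 1.0 toward n = 1.37: a half-wave phase shift.
Bottom surface (1.37 → 1.0): reflection off a lower-index medium gives no phase shift.
Net: one phase inversion between the two reflected rays.
So the condition for constructive reflection is 2 n t = (m + ½) λ.
λ = 2 n t / (m + ½) = 4050 / (m + ½) nm.
m=4: 900 nm (IR); m=5: 736 nm (visible); m=6: 623 nm (visible); m=7: 540 nm (visible); m=8: 476 nm (visible); m=9: 426 nm (visible); m=10: 386 nm (visible); m=11: 352 nm (UV).

6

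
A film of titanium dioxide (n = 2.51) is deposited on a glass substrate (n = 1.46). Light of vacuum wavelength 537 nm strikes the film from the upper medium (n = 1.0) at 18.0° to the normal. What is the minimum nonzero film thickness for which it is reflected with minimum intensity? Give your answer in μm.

Top surface (1.0 → 2.51): reflection off a higher-index medium gives a half-wave phase shift.
Ray reflecting at the bottom interface goes from n = 2.51 toward n = 1.46: no phase shift.
Exactly one π shift → a net half-wave offset.
So the condition for destructive reflection is 2 n t cos θ_r = m λ.
Snell's law: 1.0 sin 18.0° = 2.51 sin θ_r → sin θ_r = 0.123, cos θ_r = 0.992.
Minimum nonzero at m = 1: t = λ / (2 n cos θ_r) = 537 / (2 × 2.51 × 0.992) = 108 nm.

0.108 μm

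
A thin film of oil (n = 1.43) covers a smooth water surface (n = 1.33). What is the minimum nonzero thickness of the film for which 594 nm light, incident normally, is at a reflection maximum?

At the upper boundary (n = 1.0 to n = 1.43) the reflected ray undergoes a half-wave phase shift.
Bottom surface (1.43 → 1.33): reflection off a lower-index medium gives no phase shift.
Exactly one π shift → a net half-wave offset.
With one net inversion, constructive interference in reflection requires 2 n t = (m + ½) λ.
Minimum at m = 0: t = λ / (4 n) = 594 / (4 × 1.43) = 104 nm.

104 nm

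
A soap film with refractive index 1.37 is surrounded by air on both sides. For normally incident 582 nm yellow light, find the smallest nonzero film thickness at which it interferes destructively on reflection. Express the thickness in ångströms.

Top surface (1.0 → 1.37): reflection off a higher-index medium gives a half-wave phase shift.
At the lower boundary (n = 1.37 to n = 1.0) the reflected ray undergoes no phase shift.
Net: one phase inversion between the two reflected rays.
With one net inversion, destructive interference in reflection requires 2 n t = m λ.
Minimum nonzero at m = 1: t = λ / (2 n) = 582 / (2 × 1.37) = 212 nm.

2124 Å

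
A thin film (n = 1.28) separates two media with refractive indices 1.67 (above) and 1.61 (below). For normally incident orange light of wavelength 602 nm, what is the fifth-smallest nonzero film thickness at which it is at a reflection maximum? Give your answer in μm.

At the upper boundary (n = 1.67 to n = 1.28) the reflected ray undergoes no phase shift.
Bottom surface (1.28 → 1.61): reflection off a higher-index medium gives a half-wave phase shift.
Net: one phase inversion between the two reflected rays.
With one net inversion, constructive interference in reflection requires 2 n t = (m + ½) λ.
The fifth-smallest nonzero thickness corresponds to m = 4: t = (m + ½) λ / (2 n) = 4.50 × 602 / (2 × 1.28) = 1058 nm.

1.06 μm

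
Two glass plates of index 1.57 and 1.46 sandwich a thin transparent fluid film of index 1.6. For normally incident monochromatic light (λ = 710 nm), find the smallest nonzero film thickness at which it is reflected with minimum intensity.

Ray reflecting at the top interface goes from n = 1.57 toward n = 1.6: a half-wave phase shift.
Ray reflecting at the bottom interface goes from n = 1.6 toward n = 1.46: no phase shift.
Exactly one π shift → a net half-wave offset.
For dark reflection here: 2 n t = m λ.
Minimum nonzero at m = 1: t = λ / (2 n) = 710 / (2 × 1.6) = 222 nm.

222 nm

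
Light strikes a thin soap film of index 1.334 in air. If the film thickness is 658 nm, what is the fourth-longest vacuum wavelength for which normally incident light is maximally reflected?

502 nm

At the upper boundary (n = 1.0 to n = 1.334) the reflected ray undergoes a half-wave phase shift.
Bottom surface (1.334 → 1.0): reflection off a lower-index medium gives no phase shift.
Net: one phase inversion between the two reflected rays.
So the condition for constructive reflection is 2 n t = (m + ½) λ.
λ = 2 n t / (m + ½). The fourth-longest wavelength is m = 3: λ = 2 × 1.334 × 658 / 3.50 = 502 nm.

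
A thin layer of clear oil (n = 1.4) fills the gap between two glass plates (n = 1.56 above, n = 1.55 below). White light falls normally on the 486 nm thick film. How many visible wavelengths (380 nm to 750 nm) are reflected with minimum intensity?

2

At the upper boundary (n = 1.56 to n = 1.4) the reflected ray undergoes no phase shift.
At the lower boundary (n = 1.4 to n = 1.55) the reflected ray undergoes a half-wave phase shift.
Net: one phase inversion between the two reflected rays.
With one net inversion, destructive interference in reflection requires 2 n t = m λ.
λ = 2 n t / m = 1361 / m nm.
m=1: 1361 nm (IR); m=2: 680 nm (visible); m=3: 454 nm (visible); m=4: 340 nm (UV).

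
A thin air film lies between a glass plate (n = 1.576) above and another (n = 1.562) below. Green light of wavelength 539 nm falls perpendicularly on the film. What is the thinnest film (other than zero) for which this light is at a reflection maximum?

At the upper boundary (n = 1.576 to n = 1.0) the reflected ray undergoes no phase shift.
At the lower boundary (n = 1.0 to n = 1.562) the reflected ray undergoes a half-wave phase shift.
The two reflections differ by half a wavelength.
For bright reflection here: 2 n t = (m + ½) λ.
Minimum at m = 0: t = λ / (4 n) = 539 / (4 × 1.0) = 135 nm.

135 nm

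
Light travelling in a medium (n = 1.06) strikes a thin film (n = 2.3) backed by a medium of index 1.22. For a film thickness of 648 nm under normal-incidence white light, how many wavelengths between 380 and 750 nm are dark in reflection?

Top surface (1.06 → 2.3): reflection off a higher-index medium gives a half-wave phase shift.
Bottom surface (2.3 → 1.22): reflection off a lower-index medium gives no phase shift.
The two reflections differ by half a wavelength.
For dark reflection here: 2 n t = m λ.
λ = 2 n t / m = 2981 / m nm.
m=3: 994 nm (IR); m=4: 745 nm (visible); m=5: 596 nm (visible); m=6: 497 nm (visible); m=7: 426 nm (visible); m=8: 373 nm (UV).

4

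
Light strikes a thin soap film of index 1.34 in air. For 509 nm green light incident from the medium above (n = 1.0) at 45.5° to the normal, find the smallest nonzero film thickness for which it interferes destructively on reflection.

Ray reflecting at the top interface goes from n = 1.0 toward n = 1.34: a half-wave phase shift.
Bottom surface (1.34 → 1.0): reflection off a lower-index medium gives no phase shift.
Exactly one π shift → a net half-wave offset.
So the condition for destructive reflection is 2 n t cos θ_r = m λ.
Snell's law: 1.0 sin 45.5° = 1.34 sin θ_r → sin θ_r = 0.532, cos θ_r = 0.847.
Minimum nonzero at m = 1: t = λ / (2 n cos θ_r) = 509 / (2 × 1.34 × 0.847) = 224 nm.

224 nm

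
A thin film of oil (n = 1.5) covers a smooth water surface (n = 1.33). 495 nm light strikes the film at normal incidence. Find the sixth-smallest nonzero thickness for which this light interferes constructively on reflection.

Top surface (1.0 → 1.5): reflection off a higher-index medium gives a half-wave phase shift.
Bottom surface (1.5 → 1.33): reflection off a lower-index medium gives no phase shift.
Net: one phase inversion between the two reflected rays.
With one net inversion, constructive interference in reflection requires 2 n t = (m + ½) λ.
The sixth-smallest nonzero thickness corresponds to m = 5: t = (m + ½) λ / (2 n) = 5.50 × 495 / (2 × 1.5) = 908 nm.

908 nm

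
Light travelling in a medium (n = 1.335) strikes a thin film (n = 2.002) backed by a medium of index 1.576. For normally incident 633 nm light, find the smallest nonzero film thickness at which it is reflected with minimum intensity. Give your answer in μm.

0.158 μm

At the upper boundary (n = 1.335 to n = 2.002) the reflected ray undergoes a half-wave phase shift.
At the lower boundary (n = 2.002 to n = 1.576) the reflected ray undergoes no phase shift.
Exactly one π shift → a net half-wave offset.
For dark reflection here: 2 n t = m λ.
Minimum nonzero at m = 1: t = λ / (2 n) = 633 / (2 × 2.002) = 158 nm.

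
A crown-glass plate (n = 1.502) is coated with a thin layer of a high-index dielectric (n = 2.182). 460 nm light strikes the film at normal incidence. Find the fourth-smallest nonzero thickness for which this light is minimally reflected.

422 nm

At the upper boundary (n = 1.0 to n = 2.182) the reflected ray undergoes a half-wave phase shift.
Bottom surface (2.182 → 1.502): reflection off a lower-index medium gives no phase shift.
The two reflections differ by half a wavelength.
For weak reflection here: 2 n t = m λ.
The fourth-smallest nonzero thickness corresponds to m = 4: t = m λ / (2 n) = 4.00 × 460 / (2 × 2.182) = 422 nm.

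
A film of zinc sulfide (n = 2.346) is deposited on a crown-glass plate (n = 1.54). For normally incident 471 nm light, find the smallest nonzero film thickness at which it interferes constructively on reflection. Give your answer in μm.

0.0502 μm

At the upper boundary (n = 1.0 to n = 2.346) the reflected ray undergoes a half-wave phase shift.
Bottom surface (2.346 → 1.54): reflection off a lower-index medium gives no phase shift.
Net: one phase inversion between the two reflected rays.
For bright reflection here: 2 n t = (m + ½) λ.
Minimum at m = 0: t = λ / (4 n) = 471 / (4 × 2.346) = 50.2 nm.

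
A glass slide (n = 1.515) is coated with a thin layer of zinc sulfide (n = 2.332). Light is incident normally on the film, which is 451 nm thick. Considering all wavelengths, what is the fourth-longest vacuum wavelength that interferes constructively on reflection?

Ray reflecting at the top interface goes from n = 1.0 toward n = 2.332: a half-wave phase shift.
Ray reflecting at the bottom interface goes from n = 2.332 toward n = 1.515: no phase shift.
Net: one phase inversion between the two reflected rays.
So the condition for constructive reflection is 2 n t = (m + ½) λ.
λ = 2 n t / (m + ½). The fourth-longest wavelength is m = 3: λ = 2 × 2.332 × 451 / 3.50 = 601 nm.

601 nm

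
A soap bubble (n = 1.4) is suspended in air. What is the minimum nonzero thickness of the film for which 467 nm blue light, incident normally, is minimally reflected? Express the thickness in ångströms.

1668 Å

Top surface (1.0 → 1.4): reflection off a higher-index medium gives a half-wave phase shift.
At the lower boundary (n = 1.4 to n = 1.0) the reflected ray undergoes no phase shift.
The two reflections differ by half a wavelength.
With one net inversion, destructive interference in reflection requires 2 n t = m λ.
Minimum nonzero at m = 1: t = λ / (2 n) = 467 / (2 × 1.4) = 167 nm.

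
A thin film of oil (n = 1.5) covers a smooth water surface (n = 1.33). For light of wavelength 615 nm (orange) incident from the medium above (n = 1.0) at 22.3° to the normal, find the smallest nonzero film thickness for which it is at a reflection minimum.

212 nm

At the upper boundary (n = 1.0 to n = 1.5) the reflected ray undergoes a half-wave phase shift.
Ray reflecting at the bottom interface goes from n = 1.5 toward n = 1.33: no phase shift.
The two reflections differ by half a wavelength.
So the condition for destructive reflection is 2 n t cos θ_r = m λ.
Snell's law: 1.0 sin 22.3° = 1.5 sin θ_r → sin θ_r = 0.253, cos θ_r = 0.967.
Minimum nonzero at m = 1: t = λ / (2 n cos θ_r) = 615 / (2 × 1.5 × 0.967) = 212 nm.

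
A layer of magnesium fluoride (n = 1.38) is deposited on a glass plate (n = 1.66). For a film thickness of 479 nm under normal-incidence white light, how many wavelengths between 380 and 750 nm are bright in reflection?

2

At the upper boundary (n = 1.0 to n = 1.38) the reflected ray undergoes a half-wave phase shift.
Bottom surface (1.38 → 1.66): reflection off a higher-index medium gives a half-wave phase shift.
Zero or two π shifts → no net half-wave offset.
For strong reflection here: 2 n t = m λ.
λ = 2 n t / m = 1322 / m nm.
m=1: 1322 nm (IR); m=2: 661 nm (visible); m=3: 441 nm (visible); m=4: 331 nm (UV).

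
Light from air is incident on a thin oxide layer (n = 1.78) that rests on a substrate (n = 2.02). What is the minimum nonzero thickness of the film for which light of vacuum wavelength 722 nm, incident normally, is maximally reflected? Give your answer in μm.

0.203 μm

At the upper boundary (n = 1.0 to n = 1.78) the reflected ray undergoes a half-wave phase shift.
At the lower boundary (n = 1.78 to n = 2.02) the reflected ray undergoes a half-wave phase shift.
Zero or two π shifts → no net half-wave offset.
So the condition for constructive reflection is 2 n t = m λ.
Minimum nonzero at m = 1: t = λ / (2 n) = 722 / (2 × 1.78) = 203 nm.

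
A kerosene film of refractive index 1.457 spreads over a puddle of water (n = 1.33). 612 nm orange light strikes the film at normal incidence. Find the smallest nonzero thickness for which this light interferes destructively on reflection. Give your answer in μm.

0.210 μm

Ray reflecting at the top interface goes from n = 1.0 toward n = 1.457: a half-wave phase shift.
Bottom surface (1.457 → 1.33): reflection off a lower-index medium gives no phase shift.
Net: one phase inversion between the two reflected rays.
For minimum reflection here: 2 n t = m λ.
The smallest nonzero thickness corresponds to m = 1: t = m λ / (2 n) = 1.00 × 612 / (2 × 1.457) = 210 nm.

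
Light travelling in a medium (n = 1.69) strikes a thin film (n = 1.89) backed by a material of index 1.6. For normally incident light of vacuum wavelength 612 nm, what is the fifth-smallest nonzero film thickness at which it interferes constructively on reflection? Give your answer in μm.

0.729 μm

Ray reflecting at the top interface goes from n = 1.69 toward n = 1.89: a half-wave phase shift.
Ray reflecting at the bottom interface goes from n = 1.89 toward n = 1.6: no phase shift.
Exactly one π shift → a net half-wave offset.
So the condition for constructive reflection is 2 n t = (m + ½) λ.
The fifth-smallest nonzero thickness corresponds to m = 4: t = (m + ½) λ / (2 n) = 4.50 × 612 / (2 × 1.89) = 729 nm.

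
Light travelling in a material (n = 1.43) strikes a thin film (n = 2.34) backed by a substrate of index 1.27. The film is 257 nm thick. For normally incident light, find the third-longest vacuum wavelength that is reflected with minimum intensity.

Top surface (1.43 → 2.34): reflection off a higher-index medium gives a half-wave phase shift.
At the lower boundary (n = 2.34 to n = 1.27) the reflected ray undergoes no phase shift.
Exactly one π shift → a net half-wave offset.
For dark reflection here: 2 n t = m λ.
λ = 2 n t / m. The third-longest wavelength is m = 3: λ = 2 × 2.34 × 257 / 3.00 = 401 nm.

401 nm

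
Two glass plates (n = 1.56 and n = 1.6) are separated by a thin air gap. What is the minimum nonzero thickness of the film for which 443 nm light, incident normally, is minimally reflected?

Top surface (1.56 → 1.0): reflection off a lower-index medium gives no phase shift.
At the lower boundary (n = 1.0 to n = 1.6) the reflected ray undergoes a half-wave phase shift.
Net: one phase inversion between the two reflected rays.
With one net inversion, destructive interference in reflection requires 2 n t = m λ.
Minimum nonzero at m = 1: t = λ / (2 n) = 443 / (2 × 1.0) = 222 nm.

222 nm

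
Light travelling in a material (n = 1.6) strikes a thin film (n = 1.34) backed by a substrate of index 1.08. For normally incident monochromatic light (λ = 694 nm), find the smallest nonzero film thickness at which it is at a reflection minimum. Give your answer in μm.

0.129 μm

Ray reflecting at the top interface goes from n = 1.6 toward n = 1.34: no phase shift.
At the lower boundary (n = 1.34 to n = 1.08) the reflected ray undergoes no phase shift.
Net: no relative phase inversion (both shifts match).
So the condition for destructive reflection is 2 n t = (m + ½) λ.
Minimum at m = 0: t = λ / (4 n) = 694 / (4 × 1.34) = 129 nm.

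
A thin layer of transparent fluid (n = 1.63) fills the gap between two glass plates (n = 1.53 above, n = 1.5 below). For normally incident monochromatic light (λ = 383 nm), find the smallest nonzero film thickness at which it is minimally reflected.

Top surface (1.53 → 1.63): reflection off a higher-index medium gives a half-wave phase shift.
Ray reflecting at the bottom interface goes from n = 1.63 toward n = 1.5: no phase shift.
The two reflections differ by half a wavelength.
So the condition for destructive reflection is 2 n t = m λ.
Minimum nonzero at m = 1: t = λ / (2 n) = 383 / (2 × 1.63) = 117 nm.

117 nm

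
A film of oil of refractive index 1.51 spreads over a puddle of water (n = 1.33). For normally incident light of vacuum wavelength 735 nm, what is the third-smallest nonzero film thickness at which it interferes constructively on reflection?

Ray reflecting at the top interface goes from n = 1.0 toward n = 1.51: a half-wave phase shift.
Ray reflecting at the bottom interface goes from n = 1.51 toward n = 1.33: no phase shift.
The two reflections differ by half a wavelength.
With one net inversion, constructive interference in reflection requires 2 n t = (m + ½) λ.
The third-smallest nonzero thickness corresponds to m = 2: t = (m + ½) λ / (2 n) = 2.50 × 735 / (2 × 1.51) = 608 nm.

608 nm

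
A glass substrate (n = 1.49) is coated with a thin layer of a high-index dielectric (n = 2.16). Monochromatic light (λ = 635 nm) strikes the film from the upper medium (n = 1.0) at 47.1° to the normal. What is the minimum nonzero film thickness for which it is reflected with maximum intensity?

78.1 nm

Ray reflecting at the top interface goes from n = 1.0 toward n = 2.16: a half-wave phase shift.
Ray reflecting at the bottom interface goes from n = 2.16 toward n = 1.49: no phase shift.
Net: one phase inversion between the two reflected rays.
So the condition for constructive reflection is 2 n t cos θ_r = (m + ½) λ.
Snell's law: 1.0 sin 47.1° = 2.16 sin θ_r → sin θ_r = 0.339, cos θ_r = 0.941.
Minimum at m = 0: t = λ / (4 n cos θ_r) = 635 / (4 × 2.16 × 0.941) = 78.1 nm.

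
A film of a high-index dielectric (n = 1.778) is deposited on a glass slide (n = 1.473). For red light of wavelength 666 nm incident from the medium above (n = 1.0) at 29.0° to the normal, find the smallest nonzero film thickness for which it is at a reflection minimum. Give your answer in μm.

0.195 μm

At the upper boundary (n = 1.0 to n = 1.778) the reflected ray undergoes a half-wave phase shift.
Ray reflecting at the bottom interface goes from n = 1.778 toward n = 1.473: no phase shift.
The two reflections differ by half a wavelength.
With one net inversion, destructive interference in reflection requires 2 n t cos θ_r = m λ.
Snell's law: 1.0 sin 29.0° = 1.778 sin θ_r → sin θ_r = 0.273, cos θ_r = 0.962.
Minimum nonzero at m = 1: t = λ / (2 n cos θ_r) = 666 / (2 × 1.778 × 0.962) = 195 nm.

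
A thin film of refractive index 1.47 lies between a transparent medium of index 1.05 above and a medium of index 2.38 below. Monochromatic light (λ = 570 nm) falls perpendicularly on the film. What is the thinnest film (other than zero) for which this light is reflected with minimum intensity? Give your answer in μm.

Ray reflecting at the top interface goes from n = 1.05 toward n = 1.47: a half-wave phase shift.
Ray reflecting at the bottom interface goes from n = 1.47 toward n = 2.38: a half-wave phase shift.
The two reflections carry the same phase change, so no net offset.
With no net inversion, destructive interference in reflection requires 2 n t = (m + ½) λ.
Minimum at m = 0: t = λ / (4 n) = 570 / (4 × 1.47) = 96.9 nm.

0.0969 μm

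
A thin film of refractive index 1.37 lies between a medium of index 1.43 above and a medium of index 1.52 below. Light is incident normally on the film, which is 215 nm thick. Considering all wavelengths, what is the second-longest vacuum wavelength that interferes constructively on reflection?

393 nm

Ray reflecting at the top interface goes from n = 1.43 toward n = 1.37: no phase shift.
At the lower boundary (n = 1.37 to n = 1.52) the reflected ray undergoes a half-wave phase shift.
The two reflections differ by half a wavelength.
For maximum reflection here: 2 n t = (m + ½) λ.
λ = 2 n t / (m + ½). The second-longest wavelength is m = 1: λ = 2 × 1.37 × 215 / 1.50 = 393 nm.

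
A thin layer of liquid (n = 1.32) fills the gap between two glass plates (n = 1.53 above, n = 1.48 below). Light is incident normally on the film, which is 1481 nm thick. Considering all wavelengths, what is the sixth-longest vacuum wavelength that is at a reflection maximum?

Ray reflecting at the top interface goes from n = 1.53 toward n = 1.32: no phase shift.
Bottom surface (1.32 → 1.48): reflection off a higher-index medium gives a half-wave phase shift.
The two reflections differ by half a wavelength.
For strong reflection here: 2 n t = (m + ½) λ.
λ = 2 n t / (m + ½). The sixth-longest wavelength is m = 5: λ = 2 × 1.32 × 1481 / 5.50 = 711 nm.

711 nm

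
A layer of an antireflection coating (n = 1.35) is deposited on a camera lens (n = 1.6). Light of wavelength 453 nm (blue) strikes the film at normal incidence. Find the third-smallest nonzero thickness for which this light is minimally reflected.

419 nm

Top surface (1.0 → 1.35): reflection off a higher-index medium gives a half-wave phase shift.
Bottom surface (1.35 → 1.6): reflection off a higher-index medium gives a half-wave phase shift.
Net: no relative phase inversion (both shifts match).
With no net inversion, destructive interference in reflection requires 2 n t = (m + ½) λ.
The third-smallest nonzero thickness corresponds to m = 2: t = (m + ½) λ / (2 n) = 2.50 × 453 / (2 × 1.35) = 419 nm.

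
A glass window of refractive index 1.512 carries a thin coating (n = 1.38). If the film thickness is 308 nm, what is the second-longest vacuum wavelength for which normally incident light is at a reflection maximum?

Top surface (1.0 → 1.38): reflection off a higher-index medium gives a half-wave phase shift.
Bottom surface (1.38 → 1.512): reflection off a higher-index medium gives a half-wave phase shift.
Zero or two π shifts → no net half-wave offset.
For strong reflection here: 2 n t = m λ.
λ = 2 n t / m. The second-longest wavelength is m = 2: λ = 2 × 1.38 × 308 / 2.00 = 425 nm.

425 nm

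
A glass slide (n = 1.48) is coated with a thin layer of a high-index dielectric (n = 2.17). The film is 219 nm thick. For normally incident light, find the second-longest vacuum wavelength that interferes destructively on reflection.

Ray reflecting at the top interface goes from n = 1.0 toward n = 2.17: a half-wave phase shift.
Bottom surface (2.17 → 1.48): reflection off a lower-index medium gives no phase shift.
Exactly one π shift → a net half-wave offset.
For weak reflection here: 2 n t = m λ.
λ = 2 n t / m. The second-longest wavelength is m = 2: λ = 2 × 2.17 × 219 / 2.00 = 475 nm.

475 nm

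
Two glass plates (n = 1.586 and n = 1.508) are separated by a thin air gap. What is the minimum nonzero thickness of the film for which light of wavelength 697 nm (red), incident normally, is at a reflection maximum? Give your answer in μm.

Ray reflecting at the top interface goes from n = 1.586 toward n = 1.0: no phase shift.
Ray reflecting at the bottom interface goes from n = 1.0 toward n = 1.508: a half-wave phase shift.
The two reflections differ by half a wavelength.
For maximum reflection here: 2 n t = (m + ½) λ.
Minimum at m = 0: t = λ / (4 n) = 697 / (4 × 1.0) = 174 nm.

0.174 μm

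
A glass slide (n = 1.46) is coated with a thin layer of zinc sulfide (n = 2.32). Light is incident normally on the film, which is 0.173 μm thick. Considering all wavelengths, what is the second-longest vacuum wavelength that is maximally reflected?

535 nm

Ray reflecting at the top interface goes from n = 1.0 toward n = 2.32: a half-wave phase shift.
At the lower boundary (n = 2.32 to n = 1.46) the reflected ray undergoes no phase shift.
Exactly one π shift → a net half-wave offset.
With one net inversion, constructive interference in reflection requires 2 n t = (m + ½) λ.
λ = 2 n t / (m + ½). The second-longest wavelength is m = 1: λ = 2 × 2.32 × 173 / 1.50 = 535 nm.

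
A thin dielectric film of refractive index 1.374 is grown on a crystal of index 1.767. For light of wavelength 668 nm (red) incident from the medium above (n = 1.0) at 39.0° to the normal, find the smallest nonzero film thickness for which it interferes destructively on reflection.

137 nm

Ray reflecting at the top interface goes from n = 1.0 toward n = 1.374: a half-wave phase shift.
At the lower boundary (n = 1.374 to n = 1.767) the reflected ray undergoes a half-wave phase shift.
Zero or two π shifts → no net half-wave offset.
With no net inversion, destructive interference in reflection requires 2 n t cos θ_r = (m + ½) λ.
Snell's law: 1.0 sin 39.0° = 1.374 sin θ_r → sin θ_r = 0.458, cos θ_r = 0.889.
Minimum at m = 0: t = λ / (4 n cos θ_r) = 668 / (4 × 1.374 × 0.889) = 137 nm.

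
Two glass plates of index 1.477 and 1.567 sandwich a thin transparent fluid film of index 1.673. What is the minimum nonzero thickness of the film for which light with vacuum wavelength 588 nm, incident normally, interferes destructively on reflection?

176 nm

Top surface (1.477 → 1.673): reflection off a higher-index medium gives a half-wave phase shift.
Bottom surface (1.673 → 1.567): reflection off a lower-index medium gives no phase shift.
Exactly one π shift → a net half-wave offset.
For weak reflection here: 2 n t = m λ.
Minimum nonzero at m = 1: t = λ / (2 n) = 588 / (2 × 1.673) = 176 nm.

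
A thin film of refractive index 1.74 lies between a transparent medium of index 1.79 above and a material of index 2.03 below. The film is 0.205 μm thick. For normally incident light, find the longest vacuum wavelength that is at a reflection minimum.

713 nm

At the upper boundary (n = 1.79 to n = 1.74) the reflected ray undergoes no phase shift.
Ray reflecting at the bottom interface goes from n = 1.74 toward n = 2.03: a half-wave phase shift.
The two reflections differ by half a wavelength.
With one net inversion, destructive interference in reflection requires 2 n t = m λ.
λ = 2 n t / m. The longest wavelength is m = 1: λ = 2 × 1.74 × 205 / 1.00 = 713 nm.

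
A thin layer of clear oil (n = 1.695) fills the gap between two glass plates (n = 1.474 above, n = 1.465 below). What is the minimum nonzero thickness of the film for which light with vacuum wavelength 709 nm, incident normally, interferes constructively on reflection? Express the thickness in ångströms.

1046 Å

At the upper boundary (n = 1.474 to n = 1.695) the reflected ray undergoes a half-wave phase shift.
Bottom surface (1.695 → 1.465): reflection off a lower-index medium gives no phase shift.
Exactly one π shift → a net half-wave offset.
For bright reflection here: 2 n t = (m + ½) λ.
Minimum at m = 0: t = λ / (4 n) = 709 / (4 × 1.695) = 105 nm.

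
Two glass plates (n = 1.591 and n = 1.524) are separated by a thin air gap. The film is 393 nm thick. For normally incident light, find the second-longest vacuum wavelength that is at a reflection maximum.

Top surface (1.591 → 1.0): reflection off a lower-index medium gives no phase shift.
At the lower boundary (n = 1.0 to n = 1.524) the reflected ray undergoes a half-wave phase shift.
Net: one phase inversion between the two reflected rays.
For strong reflection here: 2 n t = (m + ½) λ.
λ = 2 n t / (m + ½). The second-longest wavelength is m = 1: λ = 2 × 1.0 × 393 / 1.50 = 524 nm.

524 nm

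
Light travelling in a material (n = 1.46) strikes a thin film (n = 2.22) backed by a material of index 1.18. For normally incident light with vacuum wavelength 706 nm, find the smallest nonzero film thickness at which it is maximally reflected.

At the upper boundary (n = 1.46 to n = 2.22) the reflected ray undergoes a half-wave phase shift.
At the lower boundary (n = 2.22 to n = 1.18) the reflected ray undergoes no phase shift.
Net: one phase inversion between the two reflected rays.
So the condition for constructive reflection is 2 n t = (m + ½) λ.
Minimum at m = 0: t = λ / (4 n) = 706 / (4 × 2.22) = 79.5 nm.

79.5 nm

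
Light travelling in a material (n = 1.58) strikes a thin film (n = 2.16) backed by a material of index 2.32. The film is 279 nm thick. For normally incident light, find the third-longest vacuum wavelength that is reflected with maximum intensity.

402 nm

Top surface (1.58 → 2.16): reflection off a higher-index medium gives a half-wave phase shift.
Bottom surface (2.16 → 2.32): reflection off a higher-index medium gives a half-wave phase shift.
Zero or two π shifts → no net half-wave offset.
For strong reflection here: 2 n t = m λ.
λ = 2 n t / m. The third-longest wavelength is m = 3: λ = 2 × 2.16 × 279 / 3.00 = 402 nm.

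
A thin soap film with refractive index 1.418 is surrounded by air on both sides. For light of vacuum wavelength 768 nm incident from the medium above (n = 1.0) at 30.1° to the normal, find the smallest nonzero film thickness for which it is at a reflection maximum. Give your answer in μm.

0.145 μm

Top surface (1.0 → 1.418): reflection off a higher-index medium gives a half-wave phase shift.
Bottom surface (1.418 → 1.0): reflection off a lower-index medium gives no phase shift.
The two reflections differ by half a wavelength.
With one net inversion, constructive interference in reflection requires 2 n t cos θ_r = (m + ½) λ.
Snell's law: 1.0 sin 30.1° = 1.418 sin θ_r → sin θ_r = 0.354, cos θ_r = 0.935.
Minimum at m = 0: t = λ / (4 n cos θ_r) = 768 / (4 × 1.418 × 0.935) = 145 nm.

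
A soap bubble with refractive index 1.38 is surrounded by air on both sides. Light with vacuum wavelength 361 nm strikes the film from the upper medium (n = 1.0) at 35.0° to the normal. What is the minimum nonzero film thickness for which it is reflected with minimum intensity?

At the upper boundary (n = 1.0 to n = 1.38) the reflected ray undergoes a half-wave phase shift.
Ray reflecting at the bottom interface goes from n = 1.38 toward n = 1.0: no phase shift.
Exactly one π shift → a net half-wave offset.
For dark reflection here: 2 n t cos θ_r = m λ.
Snell's law: 1.0 sin 35.0° = 1.38 sin θ_r → sin θ_r = 0.416, cos θ_r = 0.910.
Minimum nonzero at m = 1: t = λ / (2 n cos θ_r) = 361 / (2 × 1.38 × 0.910) = 144 nm.

144 nm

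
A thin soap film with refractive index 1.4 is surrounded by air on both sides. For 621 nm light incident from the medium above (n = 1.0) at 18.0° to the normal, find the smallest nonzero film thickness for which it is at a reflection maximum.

Top surface (1.0 → 1.4): reflection off a higher-index medium gives a half-wave phase shift.
At the lower boundary (n = 1.4 to n = 1.0) the reflected ray undergoes no phase shift.
Exactly one π shift → a net half-wave offset.
With one net inversion, constructive interference in reflection requires 2 n t cos θ_r = (m + ½) λ.
Snell's law: 1.0 sin 18.0° = 1.4 sin θ_r → sin θ_r = 0.221, cos θ_r = 0.975.
Minimum at m = 0: t = λ / (4 n cos θ_r) = 621 / (4 × 1.4 × 0.975) = 114 nm.

114 nm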